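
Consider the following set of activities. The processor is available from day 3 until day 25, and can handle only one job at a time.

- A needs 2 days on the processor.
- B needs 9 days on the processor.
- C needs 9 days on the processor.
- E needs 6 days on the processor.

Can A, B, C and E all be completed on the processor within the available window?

No

The processor window is 25 − 3 = 22 days.
Running back to back, the jobs need 2 + 9 + 9 + 6 = 26 days on the processor.
Since 26 > 22, they cannot all fit.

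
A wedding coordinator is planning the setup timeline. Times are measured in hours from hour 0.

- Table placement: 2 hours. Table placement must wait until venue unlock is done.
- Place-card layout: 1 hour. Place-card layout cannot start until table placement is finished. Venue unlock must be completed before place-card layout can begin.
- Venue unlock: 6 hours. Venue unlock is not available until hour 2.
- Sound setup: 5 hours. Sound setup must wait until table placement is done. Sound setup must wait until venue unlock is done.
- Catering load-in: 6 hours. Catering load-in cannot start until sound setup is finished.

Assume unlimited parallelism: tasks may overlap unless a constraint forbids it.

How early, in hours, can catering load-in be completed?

Venue unlock cannot begin until its own release at hour 2. It runs from hour 2 to 2 + 6 = hour 8.
After venue unlock (finishes hour 8), table placement can start at hour 8 and finishes at hour 10.
Sound setup cannot start until table placement (finishes hour 10); venue unlock (finishes hour 8). The controlling bound is hour 10, so sound setup finishes at 10 + 5 = hour 15.
Catering load-in waits on sound setup (finishes hour 15), so it starts at hour 15 and finishes at 15 + 6 = hour 21.

21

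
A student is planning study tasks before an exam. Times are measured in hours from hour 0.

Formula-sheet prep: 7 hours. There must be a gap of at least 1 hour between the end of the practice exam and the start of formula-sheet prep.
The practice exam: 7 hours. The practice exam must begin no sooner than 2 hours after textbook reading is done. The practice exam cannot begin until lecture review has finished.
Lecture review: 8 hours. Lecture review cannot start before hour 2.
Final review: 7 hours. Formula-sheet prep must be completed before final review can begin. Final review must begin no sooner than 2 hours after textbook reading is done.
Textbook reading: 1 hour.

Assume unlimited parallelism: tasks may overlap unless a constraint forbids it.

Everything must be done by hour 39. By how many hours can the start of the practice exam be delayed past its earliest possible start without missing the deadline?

After its own release at hour 2, lecture review can start at hour 2 and finishes at hour 10.
Textbook reading has no prerequisites, so it starts at hour 0 and finishes at hour 1.
The practice exam cannot start until textbook reading (finishes hour 1, plus 2-hour gap → hour 3); lecture review (finishes hour 10). The controlling bound is hour 10, so the practice exam finishes at 10 + 7 = hour 17.

Working backward from the deadline:
To finish by hour 39, final review (duration 7) must start no later than hour 32.
Formula-sheet prep must finish before final review (must start by hour 32). With a 7-hour duration, formula-sheet prep must start by 32 − 7 = hour 25.
The practice exam feeds into formula-sheet prep (must start by hour 25, minus 1-hour gap → hour 24); so the practice exam must finish by hour 24 and therefore start by hour 17.
So the practice exam can start as early as hour 10 and as late as hour 17, giving 17 − 10 = 7 hours of slack.

7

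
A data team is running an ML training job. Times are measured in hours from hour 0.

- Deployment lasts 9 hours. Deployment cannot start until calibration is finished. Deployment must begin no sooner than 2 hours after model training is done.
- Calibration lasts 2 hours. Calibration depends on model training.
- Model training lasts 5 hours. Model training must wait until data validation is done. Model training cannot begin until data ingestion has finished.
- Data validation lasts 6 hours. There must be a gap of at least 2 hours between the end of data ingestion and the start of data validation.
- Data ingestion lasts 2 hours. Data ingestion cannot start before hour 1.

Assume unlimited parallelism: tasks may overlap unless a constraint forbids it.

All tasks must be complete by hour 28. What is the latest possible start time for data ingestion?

2

To finish by hour 28, deployment (duration 9) must start no later than hour 19.
Calibration feeds into deployment (must start by hour 19); so calibration must finish by hour 19 and therefore start by hour 17.
For model training: calibration (must start by hour 17); deployment (must start by hour 19, minus 2-hour gap → hour 17). The most restrictive is hour 17; with a 5-hour duration, model training must start by hour 12.
Data validation feeds into model training (must start by hour 12); so data validation must finish by hour 12 and therefore start by hour 6.
Data ingestion has several dependents: data validation (must start by hour 6, minus 2-hour gap → hour 4); model training (must start by hour 12). The earliest of those limits is hour 4, so data ingestion must start by 4 − 2 = hour 2.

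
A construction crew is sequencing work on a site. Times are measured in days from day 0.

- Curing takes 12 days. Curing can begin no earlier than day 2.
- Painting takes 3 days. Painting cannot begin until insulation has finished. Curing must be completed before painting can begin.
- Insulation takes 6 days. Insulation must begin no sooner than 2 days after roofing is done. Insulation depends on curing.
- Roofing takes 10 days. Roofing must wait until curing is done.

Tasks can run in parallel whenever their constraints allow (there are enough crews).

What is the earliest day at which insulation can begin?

26

Curing cannot begin until its own release at day 2. It runs from day 2 to 2 + 12 = day 14.
After curing (finishes day 14), roofing can start at day 14 and finishes at day 24.
Insulation waits on roofing (finishes day 24, plus 2-day gap → day 26); curing (finishes day 14). The latest of these is day 26, which is the earliest insulation can start.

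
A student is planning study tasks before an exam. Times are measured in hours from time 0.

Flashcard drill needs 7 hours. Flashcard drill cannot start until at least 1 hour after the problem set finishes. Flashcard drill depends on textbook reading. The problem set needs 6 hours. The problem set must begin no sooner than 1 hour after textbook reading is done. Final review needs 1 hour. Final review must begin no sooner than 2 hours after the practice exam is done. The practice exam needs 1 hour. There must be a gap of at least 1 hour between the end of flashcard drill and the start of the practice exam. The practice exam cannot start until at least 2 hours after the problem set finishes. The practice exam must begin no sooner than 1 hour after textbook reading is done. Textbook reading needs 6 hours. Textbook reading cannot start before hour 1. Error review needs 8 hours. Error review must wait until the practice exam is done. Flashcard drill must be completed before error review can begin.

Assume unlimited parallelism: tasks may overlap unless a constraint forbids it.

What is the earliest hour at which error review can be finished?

Textbook reading waits on its own release at hour 1, so it starts at hour 1 and finishes at 1 + 6 = hour 7.
The problem set cannot begin until textbook reading (finishes hour 7, plus 1-hour gap → hour 8). It runs from hour 8 to 8 + 6 = hour 14.
Flashcard drill needs all of the problem set (finishes hour 14, plus 1-hour gap → hour 15); textbook reading (finishes hour 7). That puts its earliest start at hour 15; it finishes at 15 + 7 = hour 22.
The practice exam cannot start until flashcard drill (finishes hour 22, plus 1-hour gap → hour 23); the problem set (finishes hour 14, plus 2-hour gap → hour 16); textbook reading (finishes hour 7, plus 1-hour gap → hour 8). The controlling bound is hour 23, so the practice exam finishes at 23 + 1 = hour 24.
Error review has to wait for the practice exam (finishes hour 24); flashcard drill (finishes hour 22). The latest of these is hour 24, so error review runs hour 24 to 24 + 8 = hour 32.

32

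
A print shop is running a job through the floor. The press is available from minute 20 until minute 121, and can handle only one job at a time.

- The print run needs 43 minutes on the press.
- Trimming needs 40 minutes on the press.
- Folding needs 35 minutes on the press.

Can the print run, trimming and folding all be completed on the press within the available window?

No

The press window is 121 − 20 = 101 minutes.
Running back to back, the jobs need 43 + 40 + 35 = 118 minutes on the press.
Since 118 > 101, they cannot all fit.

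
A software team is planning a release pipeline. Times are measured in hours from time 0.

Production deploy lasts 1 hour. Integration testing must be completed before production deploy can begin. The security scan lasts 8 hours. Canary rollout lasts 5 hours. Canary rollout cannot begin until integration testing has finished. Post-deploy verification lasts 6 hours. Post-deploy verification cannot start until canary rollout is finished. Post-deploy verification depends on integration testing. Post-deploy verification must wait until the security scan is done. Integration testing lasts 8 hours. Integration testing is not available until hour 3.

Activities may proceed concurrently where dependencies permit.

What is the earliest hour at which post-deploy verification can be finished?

22

The security scan can start immediately at hour 0; it finishes at hour 8.
Integration testing waits on its own release at hour 3, so it starts at hour 3 and finishes at 3 + 8 = hour 11.
Canary rollout cannot begin until integration testing (finishes hour 11). It runs from hour 11 to 11 + 5 = hour 16.
Post-deploy verification cannot start until canary rollout (finishes hour 16); integration testing (finishes hour 11); the security scan (finishes hour 8). The controlling bound is hour 16, so post-deploy verification finishes at 16 + 6 = hour 22.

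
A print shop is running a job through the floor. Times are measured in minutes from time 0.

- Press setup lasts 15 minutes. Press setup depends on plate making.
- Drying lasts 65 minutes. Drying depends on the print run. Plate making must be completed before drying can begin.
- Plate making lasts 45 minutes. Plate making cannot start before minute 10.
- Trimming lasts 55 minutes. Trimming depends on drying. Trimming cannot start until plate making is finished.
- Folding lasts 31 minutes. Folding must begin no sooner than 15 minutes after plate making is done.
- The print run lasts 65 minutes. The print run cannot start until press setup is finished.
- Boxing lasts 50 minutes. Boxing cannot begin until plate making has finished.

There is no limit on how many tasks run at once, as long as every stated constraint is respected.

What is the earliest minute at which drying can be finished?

Plate making waits on its own release at minute 10, so it starts at minute 10 and finishes at 10 + 45 = minute 55.
Press setup waits on plate making (finishes minute 55), so it starts at minute 55 and finishes at 55 + 15 = minute 70.
After press setup (finishes minute 70), the print run can start at minute 70 and finishes at minute 135.
Drying has to wait for the print run (finishes minute 135); plate making (finishes minute 55). The latest of these is minute 135, so drying runs minute 135 to 135 + 65 = minute 200.

200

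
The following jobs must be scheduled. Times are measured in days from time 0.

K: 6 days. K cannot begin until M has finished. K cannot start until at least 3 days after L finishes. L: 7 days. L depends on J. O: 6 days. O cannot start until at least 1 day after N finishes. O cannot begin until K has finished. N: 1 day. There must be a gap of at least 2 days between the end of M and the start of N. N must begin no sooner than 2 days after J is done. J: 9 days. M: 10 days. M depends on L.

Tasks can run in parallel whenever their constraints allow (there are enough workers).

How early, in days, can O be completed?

Nothing blocks J, so it runs from day 0 to day 9.
After J (finishes day 9), L can start at day 9 and finishes at day 16.
M waits on L (finishes day 16), so it starts at day 16 and finishes at 16 + 10 = day 26.
N has to wait for M (finishes day 26, plus 2-day gap → day 28); J (finishes day 9, plus 2-day gap → day 11). The latest of these is day 28, so N runs day 28 to 28 + 1 = day 29.
For K: M (finishes day 26); L (finishes day 16, plus 3-day gap → day 19). Taking the maximum gives a start of day 26, and it finishes at 26 + 6 = day 32.
For O: N (finishes day 29, plus 1-day gap → day 30); K (finishes day 32). Taking the maximum gives a start of day 32, and it finishes at 32 + 6 = day 38.

38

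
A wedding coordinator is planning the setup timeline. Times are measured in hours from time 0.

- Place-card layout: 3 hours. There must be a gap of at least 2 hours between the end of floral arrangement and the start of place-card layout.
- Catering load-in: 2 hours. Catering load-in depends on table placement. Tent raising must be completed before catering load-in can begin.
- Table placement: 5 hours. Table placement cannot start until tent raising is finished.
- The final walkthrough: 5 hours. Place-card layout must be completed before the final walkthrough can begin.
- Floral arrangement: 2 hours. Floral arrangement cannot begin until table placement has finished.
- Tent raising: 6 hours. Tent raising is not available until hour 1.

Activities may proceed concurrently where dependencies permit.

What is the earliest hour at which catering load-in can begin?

12

Tent raising cannot begin until its own release at hour 1. It runs from hour 1 to 1 + 6 = hour 7.
After tent raising (finishes hour 7), table placement can start at hour 7 and finishes at hour 12.
Catering load-in waits on table placement (finishes hour 12); tent raising (finishes hour 7). The latest of these is hour 12, which is the earliest catering load-in can start.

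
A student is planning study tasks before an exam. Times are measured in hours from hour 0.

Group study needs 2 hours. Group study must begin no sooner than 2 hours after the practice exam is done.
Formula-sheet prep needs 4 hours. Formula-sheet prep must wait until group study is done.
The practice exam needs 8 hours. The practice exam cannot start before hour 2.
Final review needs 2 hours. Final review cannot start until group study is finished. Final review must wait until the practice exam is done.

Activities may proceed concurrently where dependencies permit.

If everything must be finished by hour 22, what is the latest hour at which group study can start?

16

Nothing follows formula-sheet prep; the deadline of hour 22 is its only limit. It must start by 22 − 4 = hour 18.
Final review must finish by hour 22; it takes 2 hours, so it must start by 22 − 2 = hour 20.
Group study must finish in time for formula-sheet prep (must start by hour 18); final review (must start by hour 20). The tightest is hour 18, so group study must start by 18 − 2 = hour 16.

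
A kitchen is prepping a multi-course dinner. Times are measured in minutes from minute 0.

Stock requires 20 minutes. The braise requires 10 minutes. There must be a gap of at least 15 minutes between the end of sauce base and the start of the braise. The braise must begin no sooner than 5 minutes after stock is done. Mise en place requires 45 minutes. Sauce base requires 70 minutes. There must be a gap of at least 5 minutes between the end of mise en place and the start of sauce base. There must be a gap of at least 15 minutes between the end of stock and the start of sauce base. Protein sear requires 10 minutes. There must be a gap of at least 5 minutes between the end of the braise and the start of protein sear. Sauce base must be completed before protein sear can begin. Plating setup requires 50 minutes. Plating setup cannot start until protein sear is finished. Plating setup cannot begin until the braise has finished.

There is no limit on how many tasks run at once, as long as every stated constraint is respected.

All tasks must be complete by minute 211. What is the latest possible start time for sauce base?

Plating setup has no dependents, so it just needs to finish by minute 211. Starting by 211 − 50 = minute 161 achieves that.
Protein sear has to be done before plating setup (must start by minute 161). That means finishing by minute 161, i.e. starting by 161 − 10 = minute 151.
For the braise: protein sear (must start by minute 151, minus 5-minute gap → minute 146); plating setup (must start by minute 161). The most restrictive is minute 146; with a 10-minute duration, the braise must start by minute 136.
Sauce base has several dependents: the braise (must start by minute 136, minus 15-minute gap → minute 121); protein sear (must start by minute 151). The earliest of those limits is minute 121, so sauce base must start by 121 − 70 = minute 51.

51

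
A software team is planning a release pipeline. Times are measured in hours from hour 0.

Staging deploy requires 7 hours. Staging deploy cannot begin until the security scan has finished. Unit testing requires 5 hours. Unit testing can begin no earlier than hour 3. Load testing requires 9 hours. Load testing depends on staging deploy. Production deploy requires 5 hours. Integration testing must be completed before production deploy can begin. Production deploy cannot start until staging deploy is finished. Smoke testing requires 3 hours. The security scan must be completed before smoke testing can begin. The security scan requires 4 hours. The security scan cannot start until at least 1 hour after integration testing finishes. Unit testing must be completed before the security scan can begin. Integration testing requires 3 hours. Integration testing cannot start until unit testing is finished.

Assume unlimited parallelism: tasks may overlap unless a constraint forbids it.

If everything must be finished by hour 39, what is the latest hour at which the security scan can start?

To finish by hour 39, load testing (duration 9) must start no later than hour 30.
Production deploy must finish by hour 39; it takes 5 hours, so it must start by 39 − 5 = hour 34.
Staging deploy has several dependents: load testing (must start by hour 30); production deploy (must start by hour 34). The earliest of those limits is hour 30, so staging deploy must start by 30 − 7 = hour 23.
Smoke testing has no dependents, so it just needs to finish by hour 39. Starting by 39 − 3 = hour 36 achieves that.
The security scan has several dependents: staging deploy (must start by hour 23); smoke testing (must start by hour 36). The earliest of those limits is hour 23, so the security scan must start by 23 − 4 = hour 19.

19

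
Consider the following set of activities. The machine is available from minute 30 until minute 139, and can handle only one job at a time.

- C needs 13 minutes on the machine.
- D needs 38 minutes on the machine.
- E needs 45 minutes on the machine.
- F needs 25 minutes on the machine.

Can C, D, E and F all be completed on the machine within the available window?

The machine window is 139 − 30 = 109 minutes.
Running back to back, the jobs need 13 + 38 + 45 + 25 = 121 minutes on the machine.
Since 121 > 109, they cannot all fit.

No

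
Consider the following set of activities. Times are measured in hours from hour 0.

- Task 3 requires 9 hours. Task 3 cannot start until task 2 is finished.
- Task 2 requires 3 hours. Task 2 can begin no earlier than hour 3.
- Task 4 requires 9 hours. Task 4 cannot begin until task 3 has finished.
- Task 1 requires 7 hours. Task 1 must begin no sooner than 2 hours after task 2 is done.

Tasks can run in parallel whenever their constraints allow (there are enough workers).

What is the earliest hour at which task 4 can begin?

After its own release at hour 3, task 2 can start at hour 3 and finishes at hour 6.
Task 3 cannot begin until task 2 (finishes hour 6). It runs from hour 6 to 6 + 9 = hour 15.
Task 4 waits on task 3 (finishes hour 15), so the earliest it can start is hour 15.

15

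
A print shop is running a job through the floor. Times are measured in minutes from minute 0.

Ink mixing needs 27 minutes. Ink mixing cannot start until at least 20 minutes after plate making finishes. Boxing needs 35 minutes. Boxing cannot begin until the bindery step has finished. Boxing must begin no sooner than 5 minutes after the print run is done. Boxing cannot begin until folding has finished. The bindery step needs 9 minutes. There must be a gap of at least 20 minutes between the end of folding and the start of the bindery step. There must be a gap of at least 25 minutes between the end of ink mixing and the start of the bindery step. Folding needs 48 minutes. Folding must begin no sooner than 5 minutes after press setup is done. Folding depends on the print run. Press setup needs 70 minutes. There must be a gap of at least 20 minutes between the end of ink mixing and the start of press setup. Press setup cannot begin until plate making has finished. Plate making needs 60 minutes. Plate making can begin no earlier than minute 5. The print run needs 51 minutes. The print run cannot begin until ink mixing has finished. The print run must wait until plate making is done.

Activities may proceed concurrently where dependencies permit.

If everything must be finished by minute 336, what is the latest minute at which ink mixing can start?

102

Nothing follows boxing; the deadline of minute 336 is its only limit. It must start by 336 − 35 = minute 301.
The bindery step has to be done before boxing (must start by minute 301). That means finishing by minute 301, i.e. starting by 301 − 9 = minute 292.
Folding has several dependents: the bindery step (must start by minute 292, minus 20-minute gap → minute 272); boxing (must start by minute 301). The earliest of those limits is minute 272, so folding must start by 272 − 48 = minute 224.
Since folding (must start by minute 224, minus 5-minute gap → minute 219) depends on it, press setup must finish by minute 219. Backing off its 70-minute duration gives a latest start of minute 149.
The print run feeds folding (must start by minute 224); boxing (must start by minute 301, minus 5-minute gap → minute 296). Taking the minimum, the print run must finish by minute 224 and start by 224 − 51 = minute 173.
Ink mixing has several dependents: press setup (must start by minute 149, minus 20-minute gap → minute 129); the print run (must start by minute 173); the bindery step (must start by minute 292, minus 25-minute gap → minute 267). The earliest of those limits is minute 129, so ink mixing must start by 129 − 27 = minute 102.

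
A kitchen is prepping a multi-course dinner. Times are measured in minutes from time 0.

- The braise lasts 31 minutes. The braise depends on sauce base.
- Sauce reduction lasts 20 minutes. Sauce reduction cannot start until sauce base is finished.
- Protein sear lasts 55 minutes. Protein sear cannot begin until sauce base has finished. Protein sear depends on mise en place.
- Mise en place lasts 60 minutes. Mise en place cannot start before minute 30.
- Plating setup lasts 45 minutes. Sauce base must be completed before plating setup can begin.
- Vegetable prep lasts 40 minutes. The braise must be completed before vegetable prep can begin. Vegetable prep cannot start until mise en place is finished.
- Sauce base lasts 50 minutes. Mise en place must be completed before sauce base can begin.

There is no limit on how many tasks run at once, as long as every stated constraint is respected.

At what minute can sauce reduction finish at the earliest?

Mise en place waits on its own release at minute 30, so it starts at minute 30 and finishes at 30 + 60 = minute 90.
Sauce base cannot begin until mise en place (finishes minute 90). It runs from minute 90 to 90 + 50 = minute 140.
Sauce reduction cannot begin until sauce base (finishes minute 140). It runs from minute 140 to 140 + 20 = minute 160.

160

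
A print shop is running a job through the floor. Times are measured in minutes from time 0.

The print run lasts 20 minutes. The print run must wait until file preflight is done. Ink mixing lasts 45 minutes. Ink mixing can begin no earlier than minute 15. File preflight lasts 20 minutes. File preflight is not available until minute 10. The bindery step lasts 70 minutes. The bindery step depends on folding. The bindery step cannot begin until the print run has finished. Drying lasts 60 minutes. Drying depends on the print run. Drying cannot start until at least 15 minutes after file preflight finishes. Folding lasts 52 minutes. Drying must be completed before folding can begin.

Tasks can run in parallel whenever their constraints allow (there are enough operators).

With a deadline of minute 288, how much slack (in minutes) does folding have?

File preflight waits on its own release at minute 10, so it starts at minute 10 and finishes at 10 + 20 = minute 30.
The print run cannot begin until file preflight (finishes minute 30). It runs from minute 30 to 30 + 20 = minute 50.
Drying has to wait for the print run (finishes minute 50); file preflight (finishes minute 30, plus 15-minute gap → minute 45). The latest of these is minute 50, so drying runs minute 50 to 50 + 60 = minute 110.
Folding waits on drying (finishes minute 110), so it starts at minute 110 and finishes at 110 + 52 = minute 162.

Working backward from the deadline:
Nothing follows the bindery step; the deadline of minute 288 is its only limit. It must start by 288 − 70 = minute 218.
Since the bindery step (must start by minute 218) depends on it, folding must finish by minute 218. Backing off its 52-minute duration gives a latest start of minute 166.
So folding can start as early as minute 110 and as late as minute 166, giving 166 − 110 = 56 minutes of slack.

56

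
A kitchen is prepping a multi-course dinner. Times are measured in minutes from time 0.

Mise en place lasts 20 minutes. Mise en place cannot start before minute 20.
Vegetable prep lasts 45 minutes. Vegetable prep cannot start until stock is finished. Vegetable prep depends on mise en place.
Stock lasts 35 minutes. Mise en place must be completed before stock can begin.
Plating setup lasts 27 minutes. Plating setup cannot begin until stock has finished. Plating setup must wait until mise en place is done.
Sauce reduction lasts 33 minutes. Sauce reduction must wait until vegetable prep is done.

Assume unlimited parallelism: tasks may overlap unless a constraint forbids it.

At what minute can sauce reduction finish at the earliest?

153

Mise en place cannot begin until its own release at minute 20. It runs from minute 20 to 20 + 20 = minute 40.
Stock cannot begin until mise en place (finishes minute 40). It runs from minute 40 to 40 + 35 = minute 75.
Vegetable prep cannot start until stock (finishes minute 75); mise en place (finishes minute 40). The controlling bound is minute 75, so vegetable prep finishes at 75 + 45 = minute 120.
Sauce reduction waits on vegetable prep (finishes minute 120), so it starts at minute 120 and finishes at 120 + 33 = minute 153.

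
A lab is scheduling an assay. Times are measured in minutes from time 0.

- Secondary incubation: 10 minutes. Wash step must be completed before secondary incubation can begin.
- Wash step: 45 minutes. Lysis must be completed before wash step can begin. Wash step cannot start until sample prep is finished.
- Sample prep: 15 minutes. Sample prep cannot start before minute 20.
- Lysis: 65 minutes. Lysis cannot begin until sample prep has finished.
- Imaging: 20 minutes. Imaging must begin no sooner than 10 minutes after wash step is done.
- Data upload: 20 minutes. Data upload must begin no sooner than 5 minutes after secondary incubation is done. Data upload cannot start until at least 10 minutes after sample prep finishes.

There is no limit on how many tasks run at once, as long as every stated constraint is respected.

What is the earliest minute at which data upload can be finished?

180

Sample prep cannot begin until its own release at minute 20. It runs from minute 20 to 20 + 15 = minute 35.
Lysis cannot begin until sample prep (finishes minute 35). It runs from minute 35 to 35 + 65 = minute 100.
Wash step cannot start until lysis (finishes minute 100); sample prep (finishes minute 35). The controlling bound is minute 100, so wash step finishes at 100 + 45 = minute 145.
After wash step (finishes minute 145), secondary incubation can start at minute 145 and finishes at minute 155.
Data upload has to wait for secondary incubation (finishes minute 155, plus 5-minute gap → minute 160); sample prep (finishes minute 35, plus 10-minute gap → minute 45). The latest of these is minute 160, so data upload runs minute 160 to 160 + 20 = minute 180.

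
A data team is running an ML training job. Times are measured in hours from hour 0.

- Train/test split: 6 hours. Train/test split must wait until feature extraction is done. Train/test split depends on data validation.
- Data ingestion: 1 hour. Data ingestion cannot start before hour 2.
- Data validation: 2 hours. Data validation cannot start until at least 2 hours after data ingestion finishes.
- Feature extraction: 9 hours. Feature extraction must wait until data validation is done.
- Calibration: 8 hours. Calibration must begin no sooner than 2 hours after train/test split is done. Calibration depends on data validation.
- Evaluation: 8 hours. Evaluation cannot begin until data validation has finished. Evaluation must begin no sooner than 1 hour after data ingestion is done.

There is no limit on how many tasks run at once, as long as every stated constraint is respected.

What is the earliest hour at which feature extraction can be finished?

Data ingestion cannot begin until its own release at hour 2. It runs from hour 2 to 2 + 1 = hour 3.
After data ingestion (finishes hour 3, plus 2-hour gap → hour 5), data validation can start at hour 5 and finishes at hour 7.
Feature extraction cannot begin until data validation (finishes hour 7). It runs from hour 7 to 7 + 9 = hour 16.

16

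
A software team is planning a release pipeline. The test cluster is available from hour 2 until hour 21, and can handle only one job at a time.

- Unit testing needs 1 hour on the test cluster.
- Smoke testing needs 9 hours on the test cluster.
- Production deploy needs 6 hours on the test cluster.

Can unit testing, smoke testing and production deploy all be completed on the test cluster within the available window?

Yes

The test cluster window is 21 − 2 = 19 hours.
Running back to back, the jobs need 1 + 9 + 6 = 16 hours on the test cluster.
Since 16 ≤ 19, they fit within the window.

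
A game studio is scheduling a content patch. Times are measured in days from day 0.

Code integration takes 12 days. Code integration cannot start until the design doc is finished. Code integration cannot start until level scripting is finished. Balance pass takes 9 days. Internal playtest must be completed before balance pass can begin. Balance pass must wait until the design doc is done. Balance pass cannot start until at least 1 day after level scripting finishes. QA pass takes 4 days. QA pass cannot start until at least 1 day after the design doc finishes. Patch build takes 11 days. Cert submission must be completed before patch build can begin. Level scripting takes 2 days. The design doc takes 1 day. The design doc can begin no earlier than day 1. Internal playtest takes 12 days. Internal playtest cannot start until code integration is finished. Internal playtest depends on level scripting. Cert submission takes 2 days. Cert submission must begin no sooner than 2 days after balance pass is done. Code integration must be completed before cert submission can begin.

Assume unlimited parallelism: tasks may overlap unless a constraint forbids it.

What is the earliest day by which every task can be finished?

Level scripting can start immediately at day 0; it finishes at day 2.
After its own release at day 1, the design doc can start at day 1 and finishes at day 2.
QA pass cannot begin until the design doc (finishes day 2, plus 1-day gap → day 3). It runs from day 3 to 3 + 4 = day 7.
Code integration cannot start until the design doc (finishes day 2); level scripting (finishes day 2). The controlling bound is day 2, so code integration finishes at 2 + 12 = day 14.
Internal playtest needs all of code integration (finishes day 14); level scripting (finishes day 2). That puts its earliest start at day 14; it finishes at 14 + 12 = day 26.
Balance pass has to wait for internal playtest (finishes day 26); the design doc (finishes day 2); level scripting (finishes day 2, plus 1-day gap → day 3). The latest of these is day 26, so balance pass runs day 26 to 26 + 9 = day 35.
Cert submission needs all of balance pass (finishes day 35, plus 2-day gap → day 37); code integration (finishes day 14). That puts its earliest start at day 37; it finishes at 37 + 2 = day 39.
Patch build waits on cert submission (finishes day 39), so it starts at day 39 and finishes at 39 + 11 = day 50.
All tasks are finished once the last one completes. Finish times: The design doc at 2, Level scripting at 2, Code integration at 14, Internal playtest at 26, Balance pass at 35, QA pass at 7, Cert submission at 39, Patch build at 50. The latest is day 50.

50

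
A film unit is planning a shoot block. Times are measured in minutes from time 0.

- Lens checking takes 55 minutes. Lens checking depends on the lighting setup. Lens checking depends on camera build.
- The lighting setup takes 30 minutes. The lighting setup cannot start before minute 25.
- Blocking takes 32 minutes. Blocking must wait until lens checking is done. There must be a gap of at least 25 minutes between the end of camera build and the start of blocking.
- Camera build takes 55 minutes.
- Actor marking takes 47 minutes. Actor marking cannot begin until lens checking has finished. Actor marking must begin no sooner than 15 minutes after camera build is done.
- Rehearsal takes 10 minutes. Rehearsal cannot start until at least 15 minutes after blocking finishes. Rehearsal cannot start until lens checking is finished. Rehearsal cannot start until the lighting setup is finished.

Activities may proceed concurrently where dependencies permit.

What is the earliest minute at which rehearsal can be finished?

167

Camera build has no prerequisites, so it starts at minute 0 and finishes at minute 55.
The lighting setup cannot begin until its own release at minute 25. It runs from minute 25 to 25 + 30 = minute 55.
Lens checking has to wait for the lighting setup (finishes minute 55); camera build (finishes minute 55). The latest of these is minute 55, so lens checking runs minute 55 to 55 + 55 = minute 110.
Blocking needs all of lens checking (finishes minute 110); camera build (finishes minute 55, plus 25-minute gap → minute 80). That puts its earliest start at minute 110; it finishes at 110 + 32 = minute 142.
Rehearsal cannot start until blocking (finishes minute 142, plus 15-minute gap → minute 157); lens checking (finishes minute 110); the lighting setup (finishes minute 55). The controlling bound is minute 157, so rehearsal finishes at 157 + 10 = minute 167.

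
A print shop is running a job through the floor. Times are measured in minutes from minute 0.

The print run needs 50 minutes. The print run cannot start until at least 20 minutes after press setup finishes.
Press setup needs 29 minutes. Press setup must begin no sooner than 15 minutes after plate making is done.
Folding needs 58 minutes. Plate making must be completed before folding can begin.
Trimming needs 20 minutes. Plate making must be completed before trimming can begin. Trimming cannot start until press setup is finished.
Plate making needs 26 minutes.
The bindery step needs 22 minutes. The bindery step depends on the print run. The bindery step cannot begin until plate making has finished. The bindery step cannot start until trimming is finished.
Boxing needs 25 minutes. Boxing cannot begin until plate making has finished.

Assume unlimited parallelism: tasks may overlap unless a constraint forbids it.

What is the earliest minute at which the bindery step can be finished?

Plate making can start immediately at minute 0; it finishes at minute 26.
Press setup cannot begin until plate making (finishes minute 26, plus 15-minute gap → minute 41). It runs from minute 41 to 41 + 29 = minute 70.
For trimming: plate making (finishes minute 26); press setup (finishes minute 70). Taking the maximum gives a start of minute 70, and it finishes at 70 + 20 = minute 90.
The print run cannot begin until press setup (finishes minute 70, plus 20-minute gap → minute 90). It runs from minute 90 to 90 + 50 = minute 140.
For the bindery step: the print run (finishes minute 140); plate making (finishes minute 26); trimming (finishes minute 90). Taking the maximum gives a start of minute 140, and it finishes at 140 + 22 = minute 162.

162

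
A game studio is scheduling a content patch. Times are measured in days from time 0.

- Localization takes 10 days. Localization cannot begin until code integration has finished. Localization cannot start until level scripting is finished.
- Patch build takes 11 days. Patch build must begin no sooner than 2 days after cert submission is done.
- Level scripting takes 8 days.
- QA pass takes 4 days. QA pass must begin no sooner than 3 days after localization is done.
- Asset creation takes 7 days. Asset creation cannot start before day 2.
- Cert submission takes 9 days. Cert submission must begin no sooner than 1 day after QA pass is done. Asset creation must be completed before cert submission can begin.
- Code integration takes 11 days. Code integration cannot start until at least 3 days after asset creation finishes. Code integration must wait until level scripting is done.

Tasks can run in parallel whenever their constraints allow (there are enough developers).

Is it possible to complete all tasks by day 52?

Level scripting can start immediately at day 0; it finishes at day 8.
Asset creation waits on its own release at day 2, so it starts at day 2 and finishes at 2 + 7 = day 9.
For code integration: asset creation (finishes day 9, plus 3-day gap → day 12); level scripting (finishes day 8). Taking the maximum gives a start of day 12, and it finishes at 12 + 11 = day 23.
Localization cannot start until code integration (finishes day 23); level scripting (finishes day 8). The controlling bound is day 23, so localization finishes at 23 + 10 = day 33.
After localization (finishes day 33, plus 3-day gap → day 36), QA pass can start at day 36 and finishes at day 40.
Cert submission needs all of QA pass (finishes day 40, plus 1-day gap → day 41); asset creation (finishes day 9). That puts its earliest start at day 41; it finishes at 41 + 9 = day 50.
After cert submission (finishes day 50, plus 2-day gap → day 52), patch build can start at day 52 and finishes at day 63.
The earliest everything can be done is day 63, which is after the deadline of 52, so it is not possible.

No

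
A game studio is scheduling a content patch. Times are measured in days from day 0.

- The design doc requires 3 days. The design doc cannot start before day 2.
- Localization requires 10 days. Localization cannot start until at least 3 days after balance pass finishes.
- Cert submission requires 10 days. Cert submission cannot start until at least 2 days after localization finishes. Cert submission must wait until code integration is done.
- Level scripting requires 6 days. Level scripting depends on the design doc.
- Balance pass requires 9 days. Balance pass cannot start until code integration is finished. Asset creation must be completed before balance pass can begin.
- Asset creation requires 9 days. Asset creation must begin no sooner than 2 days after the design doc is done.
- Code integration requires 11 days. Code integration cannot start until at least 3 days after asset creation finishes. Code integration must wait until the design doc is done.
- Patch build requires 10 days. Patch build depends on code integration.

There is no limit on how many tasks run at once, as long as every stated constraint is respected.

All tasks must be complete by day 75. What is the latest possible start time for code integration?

30

Cert submission must finish by day 75; it takes 10 days, so it must start by 75 − 10 = day 65.
Localization feeds into cert submission (must start by day 65, minus 2-day gap → day 63); so localization must finish by day 63 and therefore start by day 53.
Balance pass has to be done before localization (must start by day 53, minus 3-day gap → day 50). That means finishing by day 50, i.e. starting by 50 − 9 = day 41.
Patch build has no dependents, so it just needs to finish by day 75. Starting by 75 − 10 = day 65 achieves that.
For code integration: balance pass (must start by day 41); cert submission (must start by day 65); patch build (must start by day 65). The most restrictive is day 41; with an 11-day duration, code integration must start by day 30.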